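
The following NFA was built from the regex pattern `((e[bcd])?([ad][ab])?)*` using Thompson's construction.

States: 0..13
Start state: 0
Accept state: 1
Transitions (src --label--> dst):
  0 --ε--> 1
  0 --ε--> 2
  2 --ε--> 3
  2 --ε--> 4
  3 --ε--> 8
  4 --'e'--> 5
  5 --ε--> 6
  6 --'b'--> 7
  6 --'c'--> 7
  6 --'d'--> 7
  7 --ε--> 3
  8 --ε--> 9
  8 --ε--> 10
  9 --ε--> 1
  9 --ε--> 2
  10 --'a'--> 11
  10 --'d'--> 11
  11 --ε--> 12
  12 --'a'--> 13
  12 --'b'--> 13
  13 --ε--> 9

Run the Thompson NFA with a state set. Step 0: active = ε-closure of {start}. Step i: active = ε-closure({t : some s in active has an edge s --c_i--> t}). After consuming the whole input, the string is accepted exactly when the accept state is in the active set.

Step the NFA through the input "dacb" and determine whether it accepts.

S₀ = ε-closure({0}) = {0,1,2,3,4,8,9,10}
'd' @ 1: {11,12}
'a' @ 2: {1,2,3,4,8,9,10,13}  (accept∈set)
'c' @ 3: {}  — state set empty
rest 'b' ignored (set empty)
final: {}; accept 1 not in set

Answer: REJECT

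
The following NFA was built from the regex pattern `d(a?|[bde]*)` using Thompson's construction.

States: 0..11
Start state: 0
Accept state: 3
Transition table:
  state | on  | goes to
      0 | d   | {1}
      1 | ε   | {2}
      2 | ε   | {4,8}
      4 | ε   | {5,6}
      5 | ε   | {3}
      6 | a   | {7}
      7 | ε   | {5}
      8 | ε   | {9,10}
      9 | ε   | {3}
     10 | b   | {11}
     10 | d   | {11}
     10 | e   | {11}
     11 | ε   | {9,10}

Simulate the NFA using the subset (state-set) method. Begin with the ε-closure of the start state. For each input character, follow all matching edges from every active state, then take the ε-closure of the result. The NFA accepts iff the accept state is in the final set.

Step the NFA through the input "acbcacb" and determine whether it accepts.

initial (ε-close {0}): {0}
'a' @ 1: {}  — dead — no transitions
rest 'cbcacb' ignored (set empty)
after full input: {}  (accept=3 not in)

Answer: REJECT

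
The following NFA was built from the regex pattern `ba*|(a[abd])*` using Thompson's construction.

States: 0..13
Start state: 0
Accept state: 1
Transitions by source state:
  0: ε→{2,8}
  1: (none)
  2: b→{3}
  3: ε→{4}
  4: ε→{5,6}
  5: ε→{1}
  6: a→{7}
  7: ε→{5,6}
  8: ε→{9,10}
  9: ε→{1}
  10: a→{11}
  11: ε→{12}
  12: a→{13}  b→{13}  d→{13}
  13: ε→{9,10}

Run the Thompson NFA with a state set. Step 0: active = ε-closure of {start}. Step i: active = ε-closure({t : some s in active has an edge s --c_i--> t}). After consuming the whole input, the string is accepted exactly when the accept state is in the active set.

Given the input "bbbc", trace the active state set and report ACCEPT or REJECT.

Answer: REJECT

Steps:
S₀ = ε-closure({0}) = {0,1,2,8,9,10}
'b' @ 1: {1,3,4,5,6}  [accepting]
'b' @ 2: {}  — dead — no transitions
rest 'bc' ignored (set empty)
end set {} — state 1 not in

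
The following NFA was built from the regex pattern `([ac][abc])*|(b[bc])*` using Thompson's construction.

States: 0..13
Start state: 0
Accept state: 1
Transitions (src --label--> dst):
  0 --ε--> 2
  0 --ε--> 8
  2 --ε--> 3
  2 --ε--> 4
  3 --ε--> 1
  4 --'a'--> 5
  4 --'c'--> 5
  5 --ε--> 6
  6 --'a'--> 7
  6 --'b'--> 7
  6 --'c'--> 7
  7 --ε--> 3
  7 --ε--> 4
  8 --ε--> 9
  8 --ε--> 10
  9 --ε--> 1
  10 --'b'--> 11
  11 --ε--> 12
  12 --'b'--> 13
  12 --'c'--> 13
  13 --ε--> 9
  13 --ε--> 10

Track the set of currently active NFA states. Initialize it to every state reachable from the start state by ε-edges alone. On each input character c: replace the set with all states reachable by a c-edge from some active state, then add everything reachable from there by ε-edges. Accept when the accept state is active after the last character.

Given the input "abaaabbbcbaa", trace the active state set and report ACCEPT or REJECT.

Answer: REJECT

Steps:
S₀ = ε-closure({0}) = {0,1,2,3,4,8,9,10}
'a' @ 1: {5,6}
'b' @ 2: {1,3,4,7}  (accept∈set)
'a' @ 3: {5,6}
'a' @ 4: {1,3,4,7}  (accept∈set)
'a' @ 5: {5,6}
'b' @ 6: {1,3,4,7}  (accept∈set)
'b' @ 7: {}  — state set empty
rest 'bcbaa' ignored (set empty)
end set {} — state 1 not in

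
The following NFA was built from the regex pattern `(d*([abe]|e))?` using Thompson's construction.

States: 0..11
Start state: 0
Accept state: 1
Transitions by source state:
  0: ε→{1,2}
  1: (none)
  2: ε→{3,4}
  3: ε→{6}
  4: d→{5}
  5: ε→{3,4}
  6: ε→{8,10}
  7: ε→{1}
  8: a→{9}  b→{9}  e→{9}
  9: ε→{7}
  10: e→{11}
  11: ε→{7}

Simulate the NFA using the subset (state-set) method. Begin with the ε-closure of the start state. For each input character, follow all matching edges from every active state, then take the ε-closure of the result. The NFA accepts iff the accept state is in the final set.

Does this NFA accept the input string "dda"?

start: ε-closure({0}) = {0,1,2,3,4,6,8,10}
'd' @ 1: {3,4,5,6,8,10}
'd' @ 2: {3,4,5,6,8,10}
'a' @ 3: {1,7,9}  [accepting]
after full input: {1,7,9}  (accept=1 in)

Answer: ACCEPT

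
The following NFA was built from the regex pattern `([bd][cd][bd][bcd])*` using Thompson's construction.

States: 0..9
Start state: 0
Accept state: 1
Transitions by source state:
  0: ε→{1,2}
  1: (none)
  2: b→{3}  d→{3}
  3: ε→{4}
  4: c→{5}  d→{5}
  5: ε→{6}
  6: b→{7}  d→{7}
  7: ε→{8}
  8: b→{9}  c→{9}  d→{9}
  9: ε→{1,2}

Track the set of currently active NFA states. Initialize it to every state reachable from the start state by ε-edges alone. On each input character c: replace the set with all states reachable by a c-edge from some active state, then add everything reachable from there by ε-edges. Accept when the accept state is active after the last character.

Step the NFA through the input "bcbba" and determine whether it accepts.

Answer: REJECT

Steps:
start: ε-closure({0}) = {0,1,2}
'b' @ 1: {3,4}
'c' @ 2: {5,6}
'b' @ 3: {7,8}
'b' @ 4: {1,2,9}  ✓accept
'a' @ 5: {}  — no active states
final: {}; accept 1 not in set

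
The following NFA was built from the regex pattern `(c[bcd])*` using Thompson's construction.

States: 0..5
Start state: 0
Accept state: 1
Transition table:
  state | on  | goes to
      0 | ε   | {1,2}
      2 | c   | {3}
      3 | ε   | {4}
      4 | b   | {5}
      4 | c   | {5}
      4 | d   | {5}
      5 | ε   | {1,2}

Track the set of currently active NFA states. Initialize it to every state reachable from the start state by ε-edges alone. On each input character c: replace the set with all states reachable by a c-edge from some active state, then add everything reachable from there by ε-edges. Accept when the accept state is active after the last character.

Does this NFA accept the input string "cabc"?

Answer: REJECT

Steps:
S₀ = ε-closure({0}) = {0,1,2}
'c' @ 1: {3,4}
'a' @ 2: {}  — state set empty
rest 'bc' ignored (set empty)
end set {} — state 1 not in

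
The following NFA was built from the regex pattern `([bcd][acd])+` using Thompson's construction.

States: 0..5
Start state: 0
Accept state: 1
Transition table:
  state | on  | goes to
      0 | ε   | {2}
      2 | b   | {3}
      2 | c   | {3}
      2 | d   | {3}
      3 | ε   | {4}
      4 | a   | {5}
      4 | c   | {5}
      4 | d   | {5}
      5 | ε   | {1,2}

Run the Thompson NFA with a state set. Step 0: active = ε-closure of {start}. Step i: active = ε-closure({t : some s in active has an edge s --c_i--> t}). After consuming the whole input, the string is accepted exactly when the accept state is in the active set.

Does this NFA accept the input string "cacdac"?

start: ε-closure({0}) = {0,2}
'c' @ 1: {3,4}
'a' @ 2: {1,2,5}  [accepting]
'c' @ 3: {3,4}
'd' @ 4: {1,2,5}  [accepting]
'a' @ 5: {}  — no active states
rest 'c' ignored (set empty)
after full input: {}  (accept=1 not in)

Answer: REJECT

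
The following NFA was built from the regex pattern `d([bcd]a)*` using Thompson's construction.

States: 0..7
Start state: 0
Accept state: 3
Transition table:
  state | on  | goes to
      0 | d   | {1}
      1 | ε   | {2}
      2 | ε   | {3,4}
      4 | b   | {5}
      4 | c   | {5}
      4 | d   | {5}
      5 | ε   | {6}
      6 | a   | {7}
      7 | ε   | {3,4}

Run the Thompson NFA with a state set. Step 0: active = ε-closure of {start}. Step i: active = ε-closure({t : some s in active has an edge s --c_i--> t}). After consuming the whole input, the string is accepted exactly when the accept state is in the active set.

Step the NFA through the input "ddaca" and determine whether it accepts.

Answer: ACCEPT

Trace:
start: ε-closure({0}) = {0}
'd' @ 1: {1,2,3,4}  ✓accept
'd' @ 2: {5,6}
'a' @ 3: {3,4,7}  ✓accept
'c' @ 4: {5,6}
'a' @ 5: {3,4,7}  ✓accept
end set {3,4,7} — state 3 in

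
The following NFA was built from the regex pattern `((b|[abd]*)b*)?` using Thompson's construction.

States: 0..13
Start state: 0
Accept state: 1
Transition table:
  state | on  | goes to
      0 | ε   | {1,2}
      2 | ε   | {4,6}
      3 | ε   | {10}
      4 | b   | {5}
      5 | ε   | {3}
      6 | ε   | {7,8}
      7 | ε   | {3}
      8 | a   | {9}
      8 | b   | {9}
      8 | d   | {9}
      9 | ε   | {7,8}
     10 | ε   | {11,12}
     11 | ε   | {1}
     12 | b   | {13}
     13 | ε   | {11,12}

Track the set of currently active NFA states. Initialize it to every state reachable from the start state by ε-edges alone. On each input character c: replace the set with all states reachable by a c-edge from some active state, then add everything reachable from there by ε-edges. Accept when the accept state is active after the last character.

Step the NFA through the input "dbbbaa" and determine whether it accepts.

Answer: ACCEPT

Steps:
initial (ε-close {0}): {0,1,2,3,4,6,7,8,10,11,12}
'd' @ 1: {1,3,7,8,9,10,11,12}  ✓accept
'b' @ 2: {1,3,7,8,9,10,11,12,13}  ✓accept
'b' @ 3: {1,3,7,8,9,10,11,12,13}  ✓accept
'b' @ 4: {1,3,7,8,9,10,11,12,13}  ✓accept
'a' @ 5: {1,3,7,8,9,10,11,12}  ✓accept
'a' @ 6: {1,3,7,8,9,10,11,12}  ✓accept
end set {1,3,7,8,9,10,11,12} — state 1 in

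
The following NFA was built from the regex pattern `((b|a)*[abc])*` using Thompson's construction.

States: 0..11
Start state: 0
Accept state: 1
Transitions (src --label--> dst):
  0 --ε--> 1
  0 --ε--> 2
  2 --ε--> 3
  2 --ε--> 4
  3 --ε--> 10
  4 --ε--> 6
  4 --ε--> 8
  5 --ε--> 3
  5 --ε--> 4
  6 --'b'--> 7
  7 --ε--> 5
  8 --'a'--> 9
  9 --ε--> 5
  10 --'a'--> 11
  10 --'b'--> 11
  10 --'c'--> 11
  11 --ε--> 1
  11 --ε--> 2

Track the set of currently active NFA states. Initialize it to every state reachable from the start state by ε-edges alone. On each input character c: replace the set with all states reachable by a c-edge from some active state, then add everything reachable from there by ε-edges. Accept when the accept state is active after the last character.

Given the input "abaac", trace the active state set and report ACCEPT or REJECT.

Answer: ACCEPT

Derivation:
S₀ = ε-closure({0}) = {0,1,2,3,4,6,8,10}
'a' @ 1: {1,2,3,4,5,6,8,9,10,11}  [accepting]
'b' @ 2: {1,2,3,4,5,6,7,8,10,11}  [accepting]
'a' @ 3: {1,2,3,4,5,6,8,9,10,11}  [accepting]
'a' @ 4: {1,2,3,4,5,6,8,9,10,11}  [accepting]
'c' @ 5: {1,2,3,4,6,8,10,11}  [accepting]
end set {1,2,3,4,6,8,10,11} — state 1 in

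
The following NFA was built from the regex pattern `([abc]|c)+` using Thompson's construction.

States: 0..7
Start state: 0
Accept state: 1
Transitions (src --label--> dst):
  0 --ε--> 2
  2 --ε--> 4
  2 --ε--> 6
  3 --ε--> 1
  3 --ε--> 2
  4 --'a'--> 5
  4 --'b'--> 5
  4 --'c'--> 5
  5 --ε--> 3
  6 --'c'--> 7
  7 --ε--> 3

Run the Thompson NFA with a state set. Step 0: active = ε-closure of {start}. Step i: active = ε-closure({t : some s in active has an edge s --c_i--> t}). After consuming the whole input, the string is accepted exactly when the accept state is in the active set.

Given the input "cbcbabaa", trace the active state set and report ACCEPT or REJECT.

Answer: ACCEPT

Trace:
S₀ = ε-closure({0}) = {0,2,4,6}
'c' @ 1: {1,2,3,4,5,6,7}  (accept∈set)
'b' @ 2: {1,2,3,4,5,6}  (accept∈set)
'c' @ 3: {1,2,3,4,5,6,7}  (accept∈set)
'b' @ 4: {1,2,3,4,5,6}  (accept∈set)
'a' @ 5: {1,2,3,4,5,6}  (accept∈set)
'b' @ 6: {1,2,3,4,5,6}  (accept∈set)
'a' @ 7: {1,2,3,4,5,6}  (accept∈set)
'a' @ 8: {1,2,3,4,5,6}  (accept∈set)
final: {1,2,3,4,5,6}; accept 1 in set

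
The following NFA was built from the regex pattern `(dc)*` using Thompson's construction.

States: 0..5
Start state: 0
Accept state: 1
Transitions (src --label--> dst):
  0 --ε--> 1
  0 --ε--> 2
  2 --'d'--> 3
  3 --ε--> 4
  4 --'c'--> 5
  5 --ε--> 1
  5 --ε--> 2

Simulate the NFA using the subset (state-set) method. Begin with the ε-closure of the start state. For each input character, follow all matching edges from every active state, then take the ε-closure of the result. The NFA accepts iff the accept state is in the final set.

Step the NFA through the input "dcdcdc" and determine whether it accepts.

Answer: ACCEPT

Trace:
start: ε-closure({0}) = {0,1,2}
'd' @ 1: {3,4}
'c' @ 2: {1,2,5}  [accepting]
'd' @ 3: {3,4}
'c' @ 4: {1,2,5}  [accepting]
'd' @ 5: {3,4}
'c' @ 6: {1,2,5}  [accepting]
final: {1,2,5}; accept 1 in set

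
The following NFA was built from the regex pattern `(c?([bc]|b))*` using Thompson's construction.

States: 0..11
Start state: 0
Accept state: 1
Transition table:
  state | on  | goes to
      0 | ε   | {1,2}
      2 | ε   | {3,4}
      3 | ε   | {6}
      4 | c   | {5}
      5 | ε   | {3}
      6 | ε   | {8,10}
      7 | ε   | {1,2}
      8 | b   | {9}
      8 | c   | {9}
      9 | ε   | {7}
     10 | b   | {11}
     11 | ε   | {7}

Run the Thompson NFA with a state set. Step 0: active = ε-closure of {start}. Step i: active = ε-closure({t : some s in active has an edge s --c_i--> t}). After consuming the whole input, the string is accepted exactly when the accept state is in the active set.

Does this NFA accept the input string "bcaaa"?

Answer: REJECT

Derivation:
S₀ = ε-closure({0}) = {0,1,2,3,4,6,8,10}
'b' @ 1: {1,2,3,4,6,7,8,9,10,11}  ✓accept
'c' @ 2: {1,2,3,4,5,6,7,8,9,10}  ✓accept
'a' @ 3: {}  — no active states
rest 'aa' ignored (set empty)
after full input: {}  (accept=1 not in)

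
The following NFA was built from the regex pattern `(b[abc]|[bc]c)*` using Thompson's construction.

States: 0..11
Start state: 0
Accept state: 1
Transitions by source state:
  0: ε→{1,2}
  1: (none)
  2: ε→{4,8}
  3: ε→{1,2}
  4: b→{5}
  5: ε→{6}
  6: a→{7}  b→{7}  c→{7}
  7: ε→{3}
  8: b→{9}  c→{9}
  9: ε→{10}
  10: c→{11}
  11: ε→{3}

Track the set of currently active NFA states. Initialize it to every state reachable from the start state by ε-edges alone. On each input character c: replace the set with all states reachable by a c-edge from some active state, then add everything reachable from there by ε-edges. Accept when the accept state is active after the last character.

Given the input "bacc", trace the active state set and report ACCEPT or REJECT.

Answer: ACCEPT

Steps:
S₀ = ε-closure({0}) = {0,1,2,4,8}
'b' @ 1: {5,6,9,10}
'a' @ 2: {1,2,3,4,7,8}  ✓accept
'c' @ 3: {9,10}
'c' @ 4: {1,2,3,4,8,11}  ✓accept
after full input: {1,2,3,4,8,11}  (accept=1 in)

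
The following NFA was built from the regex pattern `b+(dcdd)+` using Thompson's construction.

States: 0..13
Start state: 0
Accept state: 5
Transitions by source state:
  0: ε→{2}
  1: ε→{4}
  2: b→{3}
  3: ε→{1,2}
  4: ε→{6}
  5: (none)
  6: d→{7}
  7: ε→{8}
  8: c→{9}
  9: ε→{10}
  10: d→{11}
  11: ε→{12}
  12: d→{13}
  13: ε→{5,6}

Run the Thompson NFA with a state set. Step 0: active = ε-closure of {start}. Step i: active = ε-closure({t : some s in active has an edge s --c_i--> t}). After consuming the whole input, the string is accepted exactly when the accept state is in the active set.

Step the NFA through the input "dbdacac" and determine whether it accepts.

Answer: REJECT

Steps:
initial (ε-close {0}): {0,2}
'd' @ 1: {}  — no active states
rest 'bdacac' ignored (set empty)
final: {}; accept 5 not in set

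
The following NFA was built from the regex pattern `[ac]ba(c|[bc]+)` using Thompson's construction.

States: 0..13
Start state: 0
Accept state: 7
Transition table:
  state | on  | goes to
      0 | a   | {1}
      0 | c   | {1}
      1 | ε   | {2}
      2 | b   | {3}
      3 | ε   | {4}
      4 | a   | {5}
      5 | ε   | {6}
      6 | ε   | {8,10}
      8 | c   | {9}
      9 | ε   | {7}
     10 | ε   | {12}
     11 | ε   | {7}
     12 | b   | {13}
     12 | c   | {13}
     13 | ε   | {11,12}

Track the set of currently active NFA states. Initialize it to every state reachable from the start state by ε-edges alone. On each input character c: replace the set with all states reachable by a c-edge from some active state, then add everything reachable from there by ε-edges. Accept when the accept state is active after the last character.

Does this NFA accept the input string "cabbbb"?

S₀ = ε-closure({0}) = {0}
'c' @ 1: {1,2}
'a' @ 2: {}  — state set empty
rest 'bbbb' ignored (set empty)
end set {} — state 7 not in

Answer: REJECT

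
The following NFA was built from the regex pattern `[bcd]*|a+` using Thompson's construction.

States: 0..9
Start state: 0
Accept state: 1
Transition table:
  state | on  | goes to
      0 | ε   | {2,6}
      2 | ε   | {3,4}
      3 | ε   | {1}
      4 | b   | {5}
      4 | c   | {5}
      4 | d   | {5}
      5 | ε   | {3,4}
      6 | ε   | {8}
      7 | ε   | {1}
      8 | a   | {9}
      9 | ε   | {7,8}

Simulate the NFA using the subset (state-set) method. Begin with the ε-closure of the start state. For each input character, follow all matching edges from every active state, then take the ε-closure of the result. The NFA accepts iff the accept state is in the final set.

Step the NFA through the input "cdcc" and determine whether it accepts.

Answer: ACCEPT

Trace:
initial (ε-close {0}): {0,1,2,3,4,6,8}
'c' @ 1: {1,3,4,5}  (accept∈set)
'd' @ 2: {1,3,4,5}  (accept∈set)
'c' @ 3: {1,3,4,5}  (accept∈set)
'c' @ 4: {1,3,4,5}  (accept∈set)
after full input: {1,3,4,5}  (accept=1 in)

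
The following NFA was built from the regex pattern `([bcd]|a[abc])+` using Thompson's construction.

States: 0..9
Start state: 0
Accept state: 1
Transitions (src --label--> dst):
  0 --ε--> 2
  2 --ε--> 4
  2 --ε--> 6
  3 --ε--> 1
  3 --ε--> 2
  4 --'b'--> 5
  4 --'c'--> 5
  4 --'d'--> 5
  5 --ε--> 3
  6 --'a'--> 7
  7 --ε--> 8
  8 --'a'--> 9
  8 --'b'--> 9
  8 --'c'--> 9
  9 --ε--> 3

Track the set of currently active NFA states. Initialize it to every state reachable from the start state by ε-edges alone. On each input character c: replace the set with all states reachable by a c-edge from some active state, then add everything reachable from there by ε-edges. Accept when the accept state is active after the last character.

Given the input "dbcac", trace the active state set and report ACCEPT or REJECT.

S₀ = ε-closure({0}) = {0,2,4,6}
'd' @ 1: {1,2,3,4,5,6}  ✓accept
'b' @ 2: {1,2,3,4,5,6}  ✓accept
'c' @ 3: {1,2,3,4,5,6}  ✓accept
'a' @ 4: {7,8}
'c' @ 5: {1,2,3,4,6,9}  ✓accept
after full input: {1,2,3,4,6,9}  (accept=1 in)

Answer: ACCEPT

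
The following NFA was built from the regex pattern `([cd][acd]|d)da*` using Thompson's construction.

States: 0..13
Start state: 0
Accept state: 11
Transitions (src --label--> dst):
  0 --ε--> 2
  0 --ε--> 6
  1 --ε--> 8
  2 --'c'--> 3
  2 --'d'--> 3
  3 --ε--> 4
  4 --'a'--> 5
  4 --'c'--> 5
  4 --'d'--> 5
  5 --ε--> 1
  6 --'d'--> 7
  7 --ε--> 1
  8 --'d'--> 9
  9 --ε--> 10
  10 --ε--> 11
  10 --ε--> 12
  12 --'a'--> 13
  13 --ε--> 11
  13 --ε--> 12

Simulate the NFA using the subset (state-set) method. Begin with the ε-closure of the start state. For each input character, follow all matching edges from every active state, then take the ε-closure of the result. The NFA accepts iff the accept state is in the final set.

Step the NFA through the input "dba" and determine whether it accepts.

Answer: REJECT

Steps:
initial (ε-close {0}): {0,2,6}
'd' @ 1: {1,3,4,7,8}
'b' @ 2: {}  — state set empty
rest 'a' ignored (set empty)
final: {}; accept 11 not in set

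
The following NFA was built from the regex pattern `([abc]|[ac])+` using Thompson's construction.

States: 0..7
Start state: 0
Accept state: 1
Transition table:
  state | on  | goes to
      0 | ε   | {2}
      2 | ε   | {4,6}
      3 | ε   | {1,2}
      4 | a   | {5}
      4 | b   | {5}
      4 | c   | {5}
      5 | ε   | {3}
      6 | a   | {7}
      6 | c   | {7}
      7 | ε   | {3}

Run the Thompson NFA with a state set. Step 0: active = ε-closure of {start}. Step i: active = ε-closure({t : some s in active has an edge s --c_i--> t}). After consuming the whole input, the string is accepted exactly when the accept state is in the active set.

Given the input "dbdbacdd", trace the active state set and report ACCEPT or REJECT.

initial (ε-close {0}): {0,2,4,6}
'd' @ 1: {}  — state set empty
rest 'bdbacdd' ignored (set empty)
final: {}; accept 1 not in set

Answer: REJECT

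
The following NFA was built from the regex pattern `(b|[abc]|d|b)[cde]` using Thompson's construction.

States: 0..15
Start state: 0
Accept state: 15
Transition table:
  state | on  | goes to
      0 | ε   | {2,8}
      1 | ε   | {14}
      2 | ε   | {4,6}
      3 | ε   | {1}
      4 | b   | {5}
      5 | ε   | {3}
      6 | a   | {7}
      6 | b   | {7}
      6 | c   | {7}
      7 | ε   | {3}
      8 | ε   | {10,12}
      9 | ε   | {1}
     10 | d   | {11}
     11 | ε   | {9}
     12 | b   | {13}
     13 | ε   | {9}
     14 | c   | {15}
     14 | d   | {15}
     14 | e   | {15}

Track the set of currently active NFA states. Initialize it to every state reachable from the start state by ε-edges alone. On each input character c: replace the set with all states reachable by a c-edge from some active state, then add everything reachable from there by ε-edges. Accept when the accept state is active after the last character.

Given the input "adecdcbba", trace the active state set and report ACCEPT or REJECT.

initial (ε-close {0}): {0,2,4,6,8,10,12}
'a' @ 1: {1,3,7,14}
'd' @ 2: {15}  ✓accept
'e' @ 3: {}  — no active states
rest 'cdcbba' ignored (set empty)
end set {} — state 15 not in

Answer: REJECT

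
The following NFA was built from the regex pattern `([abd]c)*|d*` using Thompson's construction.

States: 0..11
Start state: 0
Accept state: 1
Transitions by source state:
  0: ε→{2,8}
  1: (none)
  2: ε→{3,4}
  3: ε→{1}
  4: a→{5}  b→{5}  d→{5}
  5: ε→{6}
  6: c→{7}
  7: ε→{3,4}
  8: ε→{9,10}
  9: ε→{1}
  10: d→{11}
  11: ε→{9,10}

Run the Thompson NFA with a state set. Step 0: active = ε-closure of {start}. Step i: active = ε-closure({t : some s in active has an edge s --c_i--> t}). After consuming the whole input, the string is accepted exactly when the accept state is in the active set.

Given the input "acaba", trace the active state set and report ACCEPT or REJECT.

Answer: REJECT

Trace:
S₀ = ε-closure({0}) = {0,1,2,3,4,8,9,10}
'a' @ 1: {5,6}
'c' @ 2: {1,3,4,7}  ✓accept
'a' @ 3: {5,6}
'b' @ 4: {}  — state set empty
rest 'a' ignored (set empty)
end set {} — state 1 not in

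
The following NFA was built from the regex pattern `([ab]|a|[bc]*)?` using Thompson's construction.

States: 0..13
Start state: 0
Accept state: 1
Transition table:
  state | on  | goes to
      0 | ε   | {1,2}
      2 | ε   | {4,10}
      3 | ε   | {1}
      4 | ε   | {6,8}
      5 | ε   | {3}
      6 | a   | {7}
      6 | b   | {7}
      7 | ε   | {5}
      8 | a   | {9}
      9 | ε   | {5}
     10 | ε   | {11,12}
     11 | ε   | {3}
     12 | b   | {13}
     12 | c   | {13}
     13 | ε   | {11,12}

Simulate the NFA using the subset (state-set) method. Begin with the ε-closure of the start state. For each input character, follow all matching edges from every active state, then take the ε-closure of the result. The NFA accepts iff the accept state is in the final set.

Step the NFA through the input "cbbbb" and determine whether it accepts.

initial (ε-close {0}): {0,1,2,3,4,6,8,10,11,12}
'c' @ 1: {1,3,11,12,13}  [accepting]
'b' @ 2: {1,3,11,12,13}  [accepting]
'b' @ 3: {1,3,11,12,13}  [accepting]
'b' @ 4: {1,3,11,12,13}  [accepting]
'b' @ 5: {1,3,11,12,13}  [accepting]
final: {1,3,11,12,13}; accept 1 in set

Answer: ACCEPT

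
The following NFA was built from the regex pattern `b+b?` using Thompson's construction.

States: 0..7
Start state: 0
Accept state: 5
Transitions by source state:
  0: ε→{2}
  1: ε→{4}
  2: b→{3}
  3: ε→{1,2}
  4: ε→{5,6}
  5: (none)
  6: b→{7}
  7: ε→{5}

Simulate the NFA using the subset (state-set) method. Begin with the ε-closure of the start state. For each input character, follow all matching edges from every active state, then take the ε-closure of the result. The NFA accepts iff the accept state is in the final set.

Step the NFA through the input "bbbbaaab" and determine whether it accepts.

initial (ε-close {0}): {0,2}
'b' @ 1: {1,2,3,4,5,6}  [accepting]
'b' @ 2: {1,2,3,4,5,6,7}  [accepting]
'b' @ 3: {1,2,3,4,5,6,7}  [accepting]
'b' @ 4: {1,2,3,4,5,6,7}  [accepting]
'a' @ 5: {}  — no active states
rest 'aab' ignored (set empty)
final: {}; accept 5 not in set

Answer: REJECT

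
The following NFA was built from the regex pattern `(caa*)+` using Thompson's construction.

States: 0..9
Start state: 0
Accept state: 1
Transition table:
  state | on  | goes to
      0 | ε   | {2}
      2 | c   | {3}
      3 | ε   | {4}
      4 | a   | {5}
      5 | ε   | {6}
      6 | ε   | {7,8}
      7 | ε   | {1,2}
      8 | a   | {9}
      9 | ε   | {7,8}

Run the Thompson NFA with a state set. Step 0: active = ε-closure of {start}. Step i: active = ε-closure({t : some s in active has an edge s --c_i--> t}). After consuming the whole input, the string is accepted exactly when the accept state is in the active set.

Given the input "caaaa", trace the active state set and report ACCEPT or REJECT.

Answer: ACCEPT

Trace:
S₀ = ε-closure({0}) = {0,2}
'c' @ 1: {3,4}
'a' @ 2: {1,2,5,6,7,8}  [accepting]
'a' @ 3: {1,2,7,8,9}  [accepting]
'a' @ 4: {1,2,7,8,9}  [accepting]
'a' @ 5: {1,2,7,8,9}  [accepting]
final: {1,2,7,8,9}; accept 1 in set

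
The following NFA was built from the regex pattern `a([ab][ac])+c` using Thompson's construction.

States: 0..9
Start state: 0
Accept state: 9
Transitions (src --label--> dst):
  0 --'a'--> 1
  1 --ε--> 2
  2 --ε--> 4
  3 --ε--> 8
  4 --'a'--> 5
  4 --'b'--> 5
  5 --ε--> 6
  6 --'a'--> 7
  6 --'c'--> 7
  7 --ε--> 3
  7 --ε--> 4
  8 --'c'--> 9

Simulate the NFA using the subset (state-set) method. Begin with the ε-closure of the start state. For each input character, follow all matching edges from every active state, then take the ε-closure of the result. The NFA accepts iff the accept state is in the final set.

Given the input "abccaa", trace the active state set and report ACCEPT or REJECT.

Answer: REJECT

Trace:
initial (ε-close {0}): {0}
'a' @ 1: {1,2,4}
'b' @ 2: {5,6}
'c' @ 3: {3,4,7,8}
'c' @ 4: {9}  (accept∈set)
'a' @ 5: {}  — state set empty
rest 'a' ignored (set empty)
end set {} — state 9 not in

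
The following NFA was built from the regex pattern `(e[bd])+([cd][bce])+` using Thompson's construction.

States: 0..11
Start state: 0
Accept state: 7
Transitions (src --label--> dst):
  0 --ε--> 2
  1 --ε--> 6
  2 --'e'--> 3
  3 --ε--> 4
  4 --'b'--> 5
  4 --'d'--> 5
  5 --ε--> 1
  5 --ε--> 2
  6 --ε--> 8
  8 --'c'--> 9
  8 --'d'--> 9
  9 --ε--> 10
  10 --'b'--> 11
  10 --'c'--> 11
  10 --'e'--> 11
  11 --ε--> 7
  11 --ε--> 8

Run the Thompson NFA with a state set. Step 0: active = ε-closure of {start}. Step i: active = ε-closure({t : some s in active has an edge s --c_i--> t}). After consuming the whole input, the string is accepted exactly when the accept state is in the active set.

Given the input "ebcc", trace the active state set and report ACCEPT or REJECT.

Answer: ACCEPT

Steps:
initial (ε-close {0}): {0,2}
'e' @ 1: {3,4}
'b' @ 2: {1,2,5,6,8}
'c' @ 3: {9,10}
'c' @ 4: {7,8,11}  (accept∈set)
end set {7,8,11} — state 7 in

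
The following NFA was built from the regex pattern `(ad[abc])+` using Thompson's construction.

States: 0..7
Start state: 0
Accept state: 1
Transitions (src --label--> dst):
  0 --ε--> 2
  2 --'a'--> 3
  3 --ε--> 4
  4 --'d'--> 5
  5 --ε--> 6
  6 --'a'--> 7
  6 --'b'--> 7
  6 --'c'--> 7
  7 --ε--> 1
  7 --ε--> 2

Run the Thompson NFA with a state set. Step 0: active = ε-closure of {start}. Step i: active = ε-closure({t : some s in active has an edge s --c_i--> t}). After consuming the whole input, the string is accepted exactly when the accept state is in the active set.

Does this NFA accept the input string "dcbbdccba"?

S₀ = ε-closure({0}) = {0,2}
'd' @ 1: {}  — no active states
rest 'cbbdccba' ignored (set empty)
final: {}; accept 1 not in set

Answer: REJECT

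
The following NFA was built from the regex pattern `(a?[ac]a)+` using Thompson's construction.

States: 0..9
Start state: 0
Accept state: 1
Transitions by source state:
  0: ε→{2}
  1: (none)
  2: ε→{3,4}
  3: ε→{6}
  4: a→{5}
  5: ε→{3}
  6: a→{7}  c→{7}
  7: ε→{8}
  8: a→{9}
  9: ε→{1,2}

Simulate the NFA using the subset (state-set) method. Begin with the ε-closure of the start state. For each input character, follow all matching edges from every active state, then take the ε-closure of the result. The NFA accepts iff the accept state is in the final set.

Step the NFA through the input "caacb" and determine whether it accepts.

S₀ = ε-closure({0}) = {0,2,3,4,6}
'c' @ 1: {7,8}
'a' @ 2: {1,2,3,4,6,9}  (accept∈set)
'a' @ 3: {3,5,6,7,8}
'c' @ 4: {7,8}
'b' @ 5: {}  — no active states
end set {} — state 1 not in

Answer: REJECT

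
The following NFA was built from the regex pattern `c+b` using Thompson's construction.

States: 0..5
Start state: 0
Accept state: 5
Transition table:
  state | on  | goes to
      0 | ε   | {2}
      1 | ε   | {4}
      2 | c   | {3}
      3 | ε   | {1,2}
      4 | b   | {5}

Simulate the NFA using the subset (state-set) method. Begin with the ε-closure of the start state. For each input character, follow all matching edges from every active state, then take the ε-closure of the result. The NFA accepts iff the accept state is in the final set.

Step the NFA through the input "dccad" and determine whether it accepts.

initial (ε-close {0}): {0,2}
'd' @ 1: {}  — no active states
rest 'ccad' ignored (set empty)
end set {} — state 5 not in

Answer: REJECT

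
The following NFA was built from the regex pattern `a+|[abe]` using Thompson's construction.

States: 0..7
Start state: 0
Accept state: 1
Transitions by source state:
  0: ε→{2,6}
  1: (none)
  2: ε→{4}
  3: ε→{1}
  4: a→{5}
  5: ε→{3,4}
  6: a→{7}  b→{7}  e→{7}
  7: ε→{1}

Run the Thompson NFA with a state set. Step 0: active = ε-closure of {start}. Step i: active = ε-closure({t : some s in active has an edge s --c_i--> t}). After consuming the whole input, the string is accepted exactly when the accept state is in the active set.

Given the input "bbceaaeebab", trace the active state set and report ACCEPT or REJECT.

Answer: REJECT

Derivation:
start: ε-closure({0}) = {0,2,4,6}
'b' @ 1: {1,7}  (accept∈set)
'b' @ 2: {}  — state set empty
rest 'ceaaeebab' ignored (set empty)
after full input: {}  (accept=1 not in)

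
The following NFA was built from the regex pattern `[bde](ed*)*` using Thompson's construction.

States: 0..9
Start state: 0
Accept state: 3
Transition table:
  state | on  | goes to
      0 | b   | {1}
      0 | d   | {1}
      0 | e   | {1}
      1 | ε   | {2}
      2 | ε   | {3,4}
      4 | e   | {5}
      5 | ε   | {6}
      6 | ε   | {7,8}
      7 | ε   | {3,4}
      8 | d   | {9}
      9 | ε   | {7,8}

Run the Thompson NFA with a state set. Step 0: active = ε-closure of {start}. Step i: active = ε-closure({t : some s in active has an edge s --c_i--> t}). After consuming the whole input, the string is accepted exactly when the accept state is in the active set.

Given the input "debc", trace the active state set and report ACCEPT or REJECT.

initial (ε-close {0}): {0}
'd' @ 1: {1,2,3,4}  (accept∈set)
'e' @ 2: {3,4,5,6,7,8}  (accept∈set)
'b' @ 3: {}  — no active states
rest 'c' ignored (set empty)
final: {}; accept 3 not in set

Answer: REJECT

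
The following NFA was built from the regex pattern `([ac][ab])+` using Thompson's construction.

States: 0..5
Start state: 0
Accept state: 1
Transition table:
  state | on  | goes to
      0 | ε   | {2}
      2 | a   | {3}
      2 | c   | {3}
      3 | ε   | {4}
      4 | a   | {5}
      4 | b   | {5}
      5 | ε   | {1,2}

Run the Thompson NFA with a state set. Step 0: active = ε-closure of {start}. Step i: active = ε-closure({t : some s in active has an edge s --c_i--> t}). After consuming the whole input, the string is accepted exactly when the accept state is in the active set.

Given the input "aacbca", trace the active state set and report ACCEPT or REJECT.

Answer: ACCEPT

Derivation:
S₀ = ε-closure({0}) = {0,2}
'a' @ 1: {3,4}
'a' @ 2: {1,2,5}  ✓accept
'c' @ 3: {3,4}
'b' @ 4: {1,2,5}  ✓accept
'c' @ 5: {3,4}
'a' @ 6: {1,2,5}  ✓accept
final: {1,2,5}; accept 1 in set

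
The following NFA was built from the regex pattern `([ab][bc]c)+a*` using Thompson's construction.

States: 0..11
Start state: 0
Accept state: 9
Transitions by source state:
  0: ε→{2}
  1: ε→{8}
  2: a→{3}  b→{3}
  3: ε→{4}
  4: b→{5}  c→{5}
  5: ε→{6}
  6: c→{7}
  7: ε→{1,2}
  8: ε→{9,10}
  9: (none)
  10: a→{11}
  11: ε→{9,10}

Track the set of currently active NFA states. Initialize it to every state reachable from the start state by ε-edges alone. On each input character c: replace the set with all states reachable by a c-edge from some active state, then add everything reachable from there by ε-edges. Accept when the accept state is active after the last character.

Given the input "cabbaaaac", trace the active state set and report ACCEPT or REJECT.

Answer: REJECT

Trace:
start: ε-closure({0}) = {0,2}
'c' @ 1: {}  — no active states
rest 'abbaaaac' ignored (set empty)
final: {}; accept 9 not in set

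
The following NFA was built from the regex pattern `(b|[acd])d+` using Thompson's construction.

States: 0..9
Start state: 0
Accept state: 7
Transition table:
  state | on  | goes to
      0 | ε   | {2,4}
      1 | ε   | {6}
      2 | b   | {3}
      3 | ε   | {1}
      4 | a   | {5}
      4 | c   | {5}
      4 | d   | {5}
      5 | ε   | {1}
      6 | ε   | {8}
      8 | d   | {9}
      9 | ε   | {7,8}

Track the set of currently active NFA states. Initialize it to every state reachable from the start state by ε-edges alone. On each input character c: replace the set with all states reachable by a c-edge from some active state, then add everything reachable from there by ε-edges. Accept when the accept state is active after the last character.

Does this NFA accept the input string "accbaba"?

S₀ = ε-closure({0}) = {0,2,4}
'a' @ 1: {1,5,6,8}
'c' @ 2: {}  — dead — no transitions
rest 'cbaba' ignored (set empty)
end set {} — state 7 not in

Answer: REJECT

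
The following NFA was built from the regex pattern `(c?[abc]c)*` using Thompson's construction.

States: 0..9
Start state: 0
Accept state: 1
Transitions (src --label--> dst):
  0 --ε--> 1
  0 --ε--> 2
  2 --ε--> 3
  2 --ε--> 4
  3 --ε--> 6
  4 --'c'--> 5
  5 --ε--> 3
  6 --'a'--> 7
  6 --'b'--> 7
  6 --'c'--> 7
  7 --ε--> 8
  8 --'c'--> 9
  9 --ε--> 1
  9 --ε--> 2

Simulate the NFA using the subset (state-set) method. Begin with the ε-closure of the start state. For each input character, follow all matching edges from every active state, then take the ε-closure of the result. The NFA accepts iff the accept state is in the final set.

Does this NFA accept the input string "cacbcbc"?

Answer: ACCEPT

Steps:
start: ε-closure({0}) = {0,1,2,3,4,6}
'c' @ 1: {3,5,6,7,8}
'a' @ 2: {7,8}
'c' @ 3: {1,2,3,4,6,9}  [accepting]
'b' @ 4: {7,8}
'c' @ 5: {1,2,3,4,6,9}  [accepting]
'b' @ 6: {7,8}
'c' @ 7: {1,2,3,4,6,9}  [accepting]
final: {1,2,3,4,6,9}; accept 1 in set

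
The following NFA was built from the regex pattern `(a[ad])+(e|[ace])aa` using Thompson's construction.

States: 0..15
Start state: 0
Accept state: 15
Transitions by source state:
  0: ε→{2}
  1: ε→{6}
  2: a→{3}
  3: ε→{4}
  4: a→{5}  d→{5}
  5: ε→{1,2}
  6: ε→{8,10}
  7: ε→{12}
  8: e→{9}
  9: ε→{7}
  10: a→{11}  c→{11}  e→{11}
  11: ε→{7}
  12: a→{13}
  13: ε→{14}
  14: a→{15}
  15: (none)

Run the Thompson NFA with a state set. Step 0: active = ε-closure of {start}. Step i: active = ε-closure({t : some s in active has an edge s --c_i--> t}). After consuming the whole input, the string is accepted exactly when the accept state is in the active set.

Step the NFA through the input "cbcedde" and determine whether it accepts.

S₀ = ε-closure({0}) = {0,2}
'c' @ 1: {}  — dead — no transitions
rest 'bcedde' ignored (set empty)
after full input: {}  (accept=15 not in)

Answer: REJECT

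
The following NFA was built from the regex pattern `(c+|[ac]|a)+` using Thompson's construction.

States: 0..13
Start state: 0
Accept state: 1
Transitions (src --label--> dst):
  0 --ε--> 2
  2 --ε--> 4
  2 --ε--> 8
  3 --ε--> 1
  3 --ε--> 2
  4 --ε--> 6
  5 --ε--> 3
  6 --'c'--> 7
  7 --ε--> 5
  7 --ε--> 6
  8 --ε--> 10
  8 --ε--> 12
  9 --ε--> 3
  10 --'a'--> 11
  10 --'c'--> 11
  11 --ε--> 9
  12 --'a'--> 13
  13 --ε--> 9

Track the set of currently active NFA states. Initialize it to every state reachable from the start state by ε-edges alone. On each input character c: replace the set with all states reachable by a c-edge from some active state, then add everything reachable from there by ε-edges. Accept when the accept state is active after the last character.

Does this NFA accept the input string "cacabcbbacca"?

initial (ε-close {0}): {0,2,4,6,8,10,12}
'c' @ 1: {1,2,3,4,5,6,7,8,9,10,11,12}  [accepting]
'a' @ 2: {1,2,3,4,6,8,9,10,11,12,13}  [accepting]
'c' @ 3: {1,2,3,4,5,6,7,8,9,10,11,12}  [accepting]
'a' @ 4: {1,2,3,4,6,8,9,10,11,12,13}  [accepting]
'b' @ 5: {}  — no active states
rest 'cbbacca' ignored (set empty)
final: {}; accept 1 not in set

Answer: REJECT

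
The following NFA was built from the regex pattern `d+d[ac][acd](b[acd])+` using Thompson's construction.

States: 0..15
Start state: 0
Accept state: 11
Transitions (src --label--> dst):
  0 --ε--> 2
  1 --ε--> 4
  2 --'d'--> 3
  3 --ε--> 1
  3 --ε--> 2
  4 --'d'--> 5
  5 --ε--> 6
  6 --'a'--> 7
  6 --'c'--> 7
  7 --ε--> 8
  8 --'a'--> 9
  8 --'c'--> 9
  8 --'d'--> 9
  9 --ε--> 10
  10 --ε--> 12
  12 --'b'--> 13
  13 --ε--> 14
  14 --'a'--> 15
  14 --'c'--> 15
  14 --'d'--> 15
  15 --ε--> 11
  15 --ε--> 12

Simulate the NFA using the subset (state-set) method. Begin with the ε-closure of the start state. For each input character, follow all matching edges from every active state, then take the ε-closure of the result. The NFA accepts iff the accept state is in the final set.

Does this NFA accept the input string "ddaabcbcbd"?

Answer: ACCEPT

Trace:
initial (ε-close {0}): {0,2}
'd' @ 1: {1,2,3,4}
'd' @ 2: {1,2,3,4,5,6}
'a' @ 3: {7,8}
'a' @ 4: {9,10,12}
'b' @ 5: {13,14}
'c' @ 6: {11,12,15}  ✓accept
'b' @ 7: {13,14}
'c' @ 8: {11,12,15}  ✓accept
'b' @ 9: {13,14}
'd' @ 10: {11,12,15}  ✓accept
final: {11,12,15}; accept 11 in set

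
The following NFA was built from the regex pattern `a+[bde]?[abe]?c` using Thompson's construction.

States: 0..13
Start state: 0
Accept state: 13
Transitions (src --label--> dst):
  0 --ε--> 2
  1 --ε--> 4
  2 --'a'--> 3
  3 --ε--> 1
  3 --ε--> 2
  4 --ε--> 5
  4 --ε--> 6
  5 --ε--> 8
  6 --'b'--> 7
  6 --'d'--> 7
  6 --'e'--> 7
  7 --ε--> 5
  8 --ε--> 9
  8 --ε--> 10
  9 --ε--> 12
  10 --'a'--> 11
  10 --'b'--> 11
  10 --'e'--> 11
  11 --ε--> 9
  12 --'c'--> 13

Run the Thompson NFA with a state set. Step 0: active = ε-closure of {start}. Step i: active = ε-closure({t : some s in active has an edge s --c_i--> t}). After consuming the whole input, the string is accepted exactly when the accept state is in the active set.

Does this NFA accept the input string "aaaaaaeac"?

Answer: ACCEPT

Steps:
S₀ = ε-closure({0}) = {0,2}
'a' @ 1: {1,2,3,4,5,6,8,9,10,12}
'a' @ 2: {1,2,3,4,5,6,8,9,10,11,12}
'a' @ 3: {1,2,3,4,5,6,8,9,10,11,12}
'a' @ 4: {1,2,3,4,5,6,8,9,10,11,12}
'a' @ 5: {1,2,3,4,5,6,8,9,10,11,12}
'a' @ 6: {1,2,3,4,5,6,8,9,10,11,12}
'e' @ 7: {5,7,8,9,10,11,12}
'a' @ 8: {9,11,12}
'c' @ 9: {13}  [accepting]
final: {13}; accept 13 in set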